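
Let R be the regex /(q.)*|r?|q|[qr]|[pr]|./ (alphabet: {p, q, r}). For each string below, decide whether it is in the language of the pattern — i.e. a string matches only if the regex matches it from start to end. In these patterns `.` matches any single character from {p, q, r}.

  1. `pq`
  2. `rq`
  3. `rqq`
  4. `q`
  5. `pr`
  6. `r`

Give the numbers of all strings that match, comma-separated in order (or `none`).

4, 6

1 → no match
2 → no match
3 → no match
4 → match
5 → no match
6 → match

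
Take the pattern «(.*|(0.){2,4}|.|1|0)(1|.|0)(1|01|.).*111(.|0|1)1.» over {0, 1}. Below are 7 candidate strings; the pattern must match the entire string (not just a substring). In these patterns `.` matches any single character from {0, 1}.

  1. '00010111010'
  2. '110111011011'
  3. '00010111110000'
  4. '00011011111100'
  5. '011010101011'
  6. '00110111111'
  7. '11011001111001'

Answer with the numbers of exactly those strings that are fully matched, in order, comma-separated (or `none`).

1, 6

1. '00010111010' → match
2. '110111011011' → no match
3 → no match
4 → no match
5. '011010101011' → no match
6. '00110111111' → match
7 → no match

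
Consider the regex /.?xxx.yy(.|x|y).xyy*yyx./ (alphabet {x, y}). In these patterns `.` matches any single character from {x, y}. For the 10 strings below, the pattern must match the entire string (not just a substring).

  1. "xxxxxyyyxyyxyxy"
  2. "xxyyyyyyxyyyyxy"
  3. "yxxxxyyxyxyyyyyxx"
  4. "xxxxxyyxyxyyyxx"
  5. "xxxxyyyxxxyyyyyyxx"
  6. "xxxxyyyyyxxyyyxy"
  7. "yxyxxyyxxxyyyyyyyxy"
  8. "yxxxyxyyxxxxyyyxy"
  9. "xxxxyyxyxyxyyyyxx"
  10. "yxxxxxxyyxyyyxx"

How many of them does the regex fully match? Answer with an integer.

1 → no match
2 → no match
3 → match
4 → match
5 → match
6 → no match
7 → no match
8 → no match
9 → no match
10 → no match
Total matched: 3

3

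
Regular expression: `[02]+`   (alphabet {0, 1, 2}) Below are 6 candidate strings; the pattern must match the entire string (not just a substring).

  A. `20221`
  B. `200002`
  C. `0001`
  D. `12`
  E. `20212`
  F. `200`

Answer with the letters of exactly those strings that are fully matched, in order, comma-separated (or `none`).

A → no match
B → match
C → no match
D → no match
E → no match
F → match

B, F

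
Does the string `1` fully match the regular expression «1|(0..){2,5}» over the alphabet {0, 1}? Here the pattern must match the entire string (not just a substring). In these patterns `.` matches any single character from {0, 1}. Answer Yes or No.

Yes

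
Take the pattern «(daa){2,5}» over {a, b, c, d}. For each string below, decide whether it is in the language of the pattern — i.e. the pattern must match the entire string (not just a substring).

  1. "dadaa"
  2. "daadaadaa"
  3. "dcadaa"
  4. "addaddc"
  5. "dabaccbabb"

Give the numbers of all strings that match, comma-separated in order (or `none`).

1 → no match — must start with "daa"
2 → match
3 → no match — must start with "daa"
4 → no match — must start with "daa"
5 → no match — must start with "daa"

2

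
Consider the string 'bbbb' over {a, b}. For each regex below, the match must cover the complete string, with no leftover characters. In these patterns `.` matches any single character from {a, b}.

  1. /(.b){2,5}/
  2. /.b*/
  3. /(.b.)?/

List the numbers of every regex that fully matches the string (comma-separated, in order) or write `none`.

1 → match
2 → match
3 → no match

1, 2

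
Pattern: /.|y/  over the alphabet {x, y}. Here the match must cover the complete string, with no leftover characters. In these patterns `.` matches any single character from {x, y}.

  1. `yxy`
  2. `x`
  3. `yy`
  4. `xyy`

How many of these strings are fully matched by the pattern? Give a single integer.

1. `yxy` → no match
2. `x` → match
3. `yy` → no match
4. `xyy` → no match
Total matched: 1

1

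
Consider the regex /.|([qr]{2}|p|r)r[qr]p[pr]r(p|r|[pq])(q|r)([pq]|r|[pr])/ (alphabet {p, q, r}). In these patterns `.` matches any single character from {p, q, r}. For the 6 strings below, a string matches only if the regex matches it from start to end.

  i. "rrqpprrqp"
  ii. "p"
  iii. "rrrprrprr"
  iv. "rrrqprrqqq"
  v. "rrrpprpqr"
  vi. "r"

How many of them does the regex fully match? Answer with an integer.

6

i → match
ii → match
iii → match
iv → match
v → match
vi → match
Total matched: 6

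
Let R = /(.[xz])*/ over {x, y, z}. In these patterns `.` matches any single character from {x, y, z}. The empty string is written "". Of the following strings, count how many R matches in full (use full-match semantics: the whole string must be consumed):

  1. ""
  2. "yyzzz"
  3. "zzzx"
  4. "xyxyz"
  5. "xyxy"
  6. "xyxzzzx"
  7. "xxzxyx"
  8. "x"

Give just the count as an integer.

3

1. "" → match
2. "yyzzz" → no match
3. "zzzx" → match
4. "xyxyz" → no match
5. "xyxy" → no match
6. "xyxzzzx" → no match
7. "xxzxyx" → match
8. "x" → no match
Total matched: 3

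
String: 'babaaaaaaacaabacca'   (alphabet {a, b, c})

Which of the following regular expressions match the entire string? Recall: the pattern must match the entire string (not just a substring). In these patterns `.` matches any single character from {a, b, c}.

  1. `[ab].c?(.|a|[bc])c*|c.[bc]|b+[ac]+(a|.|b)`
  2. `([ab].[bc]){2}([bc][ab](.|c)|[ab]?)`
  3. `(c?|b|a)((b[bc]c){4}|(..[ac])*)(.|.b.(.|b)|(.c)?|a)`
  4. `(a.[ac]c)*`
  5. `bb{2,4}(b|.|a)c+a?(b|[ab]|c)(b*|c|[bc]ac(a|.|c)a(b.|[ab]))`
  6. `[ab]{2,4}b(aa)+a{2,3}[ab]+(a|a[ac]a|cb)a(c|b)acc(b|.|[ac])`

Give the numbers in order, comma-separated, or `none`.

6

1 → no match
2 → no match
3 → no match
4 → no match
5 → no match — must start with 'bb'
6 → match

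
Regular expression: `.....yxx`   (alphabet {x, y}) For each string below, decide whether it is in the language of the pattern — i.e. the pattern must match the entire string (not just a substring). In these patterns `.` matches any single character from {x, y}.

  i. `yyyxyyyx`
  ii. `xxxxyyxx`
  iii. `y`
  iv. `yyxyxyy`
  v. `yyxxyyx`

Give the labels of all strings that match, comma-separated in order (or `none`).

ii

i → no match — must end with `yxx`
ii → match
iii → no match — must end with `yxx`
iv → no match — must end with `yxx`
v → no match — must end with `yxx`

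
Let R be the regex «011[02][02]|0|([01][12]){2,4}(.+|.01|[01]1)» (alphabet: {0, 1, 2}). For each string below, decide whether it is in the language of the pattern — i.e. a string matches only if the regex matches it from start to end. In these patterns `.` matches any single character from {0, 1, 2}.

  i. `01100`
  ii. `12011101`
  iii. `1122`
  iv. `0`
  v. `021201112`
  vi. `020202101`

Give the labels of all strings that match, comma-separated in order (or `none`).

i → match
ii → match
iii → no match
iv → match
v → match
vi → match

i, ii, iv, v, vi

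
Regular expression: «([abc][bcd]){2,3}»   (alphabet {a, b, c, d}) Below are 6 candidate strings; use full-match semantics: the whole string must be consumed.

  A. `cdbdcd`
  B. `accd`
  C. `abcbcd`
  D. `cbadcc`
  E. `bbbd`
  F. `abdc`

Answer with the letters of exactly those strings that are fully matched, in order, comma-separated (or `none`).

A, B, C, D, E

A → match
B → match
C → match
D → match
E → match
F → no match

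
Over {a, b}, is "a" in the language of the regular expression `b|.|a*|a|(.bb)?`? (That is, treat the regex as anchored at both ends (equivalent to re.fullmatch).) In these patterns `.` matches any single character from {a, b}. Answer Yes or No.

Yes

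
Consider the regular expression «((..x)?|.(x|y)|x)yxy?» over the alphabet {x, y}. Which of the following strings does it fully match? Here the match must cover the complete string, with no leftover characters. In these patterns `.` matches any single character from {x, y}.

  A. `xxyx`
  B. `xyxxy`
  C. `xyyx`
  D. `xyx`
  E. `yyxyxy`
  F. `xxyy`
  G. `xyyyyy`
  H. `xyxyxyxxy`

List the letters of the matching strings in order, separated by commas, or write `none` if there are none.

A. `xxyx` → match
B. `xyxxy` → no match
C. `xyyx` → match
D. `xyx` → match
E. `yyxyxy` → match
F. `xxyy` → no match
G. `xyyyyy` → no match
H. `xyxyxyxxy` → no match

A, C, D, E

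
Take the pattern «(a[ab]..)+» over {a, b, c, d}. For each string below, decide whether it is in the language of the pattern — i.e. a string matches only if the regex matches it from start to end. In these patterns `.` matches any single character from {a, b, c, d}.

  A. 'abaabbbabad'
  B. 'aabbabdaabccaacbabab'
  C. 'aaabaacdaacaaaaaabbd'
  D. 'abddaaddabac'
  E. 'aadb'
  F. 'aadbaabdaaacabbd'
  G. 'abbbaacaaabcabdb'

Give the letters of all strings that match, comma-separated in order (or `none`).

B, C, D, E, F, G

A → no match
B → match
C → match
D → match
E → match
F → match
G → match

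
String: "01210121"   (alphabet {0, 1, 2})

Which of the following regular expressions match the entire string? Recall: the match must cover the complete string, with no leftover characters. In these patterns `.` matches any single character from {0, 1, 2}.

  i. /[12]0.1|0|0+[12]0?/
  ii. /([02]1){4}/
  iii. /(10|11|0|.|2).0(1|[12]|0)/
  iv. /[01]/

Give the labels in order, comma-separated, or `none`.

i → no match
ii → match
iii → no match
iv → no match

ii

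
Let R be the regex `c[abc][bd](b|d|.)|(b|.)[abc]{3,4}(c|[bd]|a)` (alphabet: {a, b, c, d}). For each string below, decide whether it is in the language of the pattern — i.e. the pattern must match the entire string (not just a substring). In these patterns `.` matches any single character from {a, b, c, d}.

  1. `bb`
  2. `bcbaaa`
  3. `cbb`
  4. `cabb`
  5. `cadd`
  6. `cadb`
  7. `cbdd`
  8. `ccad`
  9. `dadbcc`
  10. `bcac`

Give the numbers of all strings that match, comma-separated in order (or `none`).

2, 4, 5, 6, 7

1 → no match
2 → match
3 → no match
4 → match
5 → match
6 → match
7 → match
8 → no match
9 → no match
10 → no match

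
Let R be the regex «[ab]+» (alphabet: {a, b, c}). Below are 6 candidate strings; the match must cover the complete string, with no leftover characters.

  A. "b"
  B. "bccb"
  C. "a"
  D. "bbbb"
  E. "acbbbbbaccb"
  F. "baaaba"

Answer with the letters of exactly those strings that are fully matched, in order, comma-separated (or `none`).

A, C, D, F

A. "b" → match
B. "bccb" → no match
C. "a" → match
D. "bbbb" → match
E. "acbbbbbaccb" → no match
F. "baaaba" → match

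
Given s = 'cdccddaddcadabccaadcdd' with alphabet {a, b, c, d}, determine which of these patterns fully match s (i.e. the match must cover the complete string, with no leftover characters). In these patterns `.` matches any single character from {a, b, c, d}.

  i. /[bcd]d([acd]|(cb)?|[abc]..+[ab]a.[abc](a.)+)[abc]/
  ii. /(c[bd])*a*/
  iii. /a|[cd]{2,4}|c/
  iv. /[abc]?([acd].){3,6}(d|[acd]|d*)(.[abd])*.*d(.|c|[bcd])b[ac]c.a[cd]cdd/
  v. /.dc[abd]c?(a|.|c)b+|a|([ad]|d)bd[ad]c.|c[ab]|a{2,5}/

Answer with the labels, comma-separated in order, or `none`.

iv

i → no match
ii → no match
iii → no match
iv → match
v → no match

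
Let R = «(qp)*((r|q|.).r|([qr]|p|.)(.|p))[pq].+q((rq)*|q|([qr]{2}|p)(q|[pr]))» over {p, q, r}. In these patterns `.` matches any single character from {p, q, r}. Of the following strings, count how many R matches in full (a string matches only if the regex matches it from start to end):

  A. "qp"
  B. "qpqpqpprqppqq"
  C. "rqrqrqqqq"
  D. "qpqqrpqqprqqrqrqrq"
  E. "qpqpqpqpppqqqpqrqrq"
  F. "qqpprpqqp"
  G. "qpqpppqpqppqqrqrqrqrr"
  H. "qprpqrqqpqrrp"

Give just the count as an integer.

A. "qp" → no match
B → match
C. "rqrqrqqqq" → match
D → match
E → match
F. "qqpprpqqp" → no match
G → no match
H → match
Total matched: 5

5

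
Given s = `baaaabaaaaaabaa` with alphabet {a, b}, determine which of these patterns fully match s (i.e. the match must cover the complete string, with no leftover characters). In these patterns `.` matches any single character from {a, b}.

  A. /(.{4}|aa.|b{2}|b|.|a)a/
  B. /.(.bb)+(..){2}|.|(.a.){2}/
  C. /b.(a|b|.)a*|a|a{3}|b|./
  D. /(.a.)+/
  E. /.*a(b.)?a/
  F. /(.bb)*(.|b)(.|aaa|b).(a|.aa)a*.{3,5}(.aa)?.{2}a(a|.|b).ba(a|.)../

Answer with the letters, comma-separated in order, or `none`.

D, E

A → no match
B → no match
C → no match
D → match
E → match
F → no match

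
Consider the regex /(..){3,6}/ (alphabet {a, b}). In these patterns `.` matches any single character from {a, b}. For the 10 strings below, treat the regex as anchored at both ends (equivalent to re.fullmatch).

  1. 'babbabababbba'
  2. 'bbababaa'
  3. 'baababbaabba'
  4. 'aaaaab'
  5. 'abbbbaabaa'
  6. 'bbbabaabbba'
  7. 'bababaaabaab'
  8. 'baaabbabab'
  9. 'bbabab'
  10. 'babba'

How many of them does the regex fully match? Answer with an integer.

1 → no match
2 → match
3 → match
4 → match
5 → match
6 → no match
7 → match
8 → match
9 → match
10 → no match
Total matched: 7

7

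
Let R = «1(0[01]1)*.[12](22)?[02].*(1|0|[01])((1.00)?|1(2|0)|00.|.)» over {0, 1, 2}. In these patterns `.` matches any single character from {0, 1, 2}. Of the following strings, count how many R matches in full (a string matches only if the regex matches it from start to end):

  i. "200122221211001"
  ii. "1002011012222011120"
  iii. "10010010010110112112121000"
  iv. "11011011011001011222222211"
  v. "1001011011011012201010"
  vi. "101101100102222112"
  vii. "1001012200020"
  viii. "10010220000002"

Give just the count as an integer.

i → no match — must start with "1"
ii → no match
iii → no match
iv → no match
v → match
vi → match
vii → match
viii → match
Total matched: 4

4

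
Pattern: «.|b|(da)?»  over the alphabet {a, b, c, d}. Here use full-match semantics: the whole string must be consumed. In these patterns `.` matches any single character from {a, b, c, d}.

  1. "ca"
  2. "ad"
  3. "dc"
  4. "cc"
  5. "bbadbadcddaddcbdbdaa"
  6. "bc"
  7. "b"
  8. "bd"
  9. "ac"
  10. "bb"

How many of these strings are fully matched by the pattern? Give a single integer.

1. "ca" → no match
2. "ad" → no match
3. "dc" → no match
4. "cc" → no match
5 → no match
6. "bc" → no match
7. "b" → match
8. "bd" → no match
9. "ac" → no match
10. "bb" → no match
Total matched: 1

1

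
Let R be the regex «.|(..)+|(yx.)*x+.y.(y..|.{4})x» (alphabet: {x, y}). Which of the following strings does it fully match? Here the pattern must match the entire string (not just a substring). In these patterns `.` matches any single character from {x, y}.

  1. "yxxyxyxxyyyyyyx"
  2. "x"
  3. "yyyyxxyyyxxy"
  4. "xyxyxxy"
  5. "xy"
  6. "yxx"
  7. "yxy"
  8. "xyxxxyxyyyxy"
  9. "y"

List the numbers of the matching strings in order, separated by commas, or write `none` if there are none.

1, 2, 3, 5, 8, 9

1 → match
2. "x" → match
3. "yyyyxxyyyxxy" → match
4. "xyxyxxy" → no match
5. "xy" → match
6. "yxx" → no match
7. "yxy" → no match
8. "xyxxxyxyyyxy" → match
9. "y" → match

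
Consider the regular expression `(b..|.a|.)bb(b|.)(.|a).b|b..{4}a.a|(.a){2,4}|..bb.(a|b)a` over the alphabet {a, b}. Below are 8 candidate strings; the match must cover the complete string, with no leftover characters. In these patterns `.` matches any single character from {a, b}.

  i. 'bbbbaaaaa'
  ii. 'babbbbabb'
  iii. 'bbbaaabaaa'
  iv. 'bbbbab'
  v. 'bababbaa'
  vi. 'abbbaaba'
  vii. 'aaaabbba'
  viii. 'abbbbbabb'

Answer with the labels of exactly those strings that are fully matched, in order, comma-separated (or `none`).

i → match
ii → match
iii → no match
iv → no match
v → no match
vi → no match
vii → no match
viii → no match

i, ii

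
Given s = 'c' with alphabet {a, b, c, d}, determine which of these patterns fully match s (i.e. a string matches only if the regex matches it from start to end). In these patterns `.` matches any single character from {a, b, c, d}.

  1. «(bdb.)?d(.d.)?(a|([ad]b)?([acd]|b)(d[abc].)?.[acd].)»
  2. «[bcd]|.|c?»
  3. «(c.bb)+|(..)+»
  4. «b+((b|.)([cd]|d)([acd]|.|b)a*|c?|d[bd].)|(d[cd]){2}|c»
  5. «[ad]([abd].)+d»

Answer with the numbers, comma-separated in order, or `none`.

2, 4

1 → no match
2 → match
3 → no match
4 → match
5 → no match — must end with 'd'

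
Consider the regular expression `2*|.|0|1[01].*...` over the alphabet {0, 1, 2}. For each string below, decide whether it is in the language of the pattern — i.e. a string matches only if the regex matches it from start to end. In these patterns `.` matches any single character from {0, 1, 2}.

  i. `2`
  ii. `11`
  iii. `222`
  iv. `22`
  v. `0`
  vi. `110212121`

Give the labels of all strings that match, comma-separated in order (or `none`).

i. `2` → match
ii. `11` → no match
iii. `222` → match
iv. `22` → match
v. `0` → match
vi. `110212121` → match

i, iii, iv, v, vi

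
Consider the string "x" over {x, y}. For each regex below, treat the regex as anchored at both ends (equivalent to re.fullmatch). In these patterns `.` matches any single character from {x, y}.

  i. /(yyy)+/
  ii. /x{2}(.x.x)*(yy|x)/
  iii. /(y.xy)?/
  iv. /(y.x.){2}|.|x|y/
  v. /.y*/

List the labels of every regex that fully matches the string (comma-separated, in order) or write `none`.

i → no match — must start with "yyy"
ii → no match
iii → no match
iv → match
v → match

iv, v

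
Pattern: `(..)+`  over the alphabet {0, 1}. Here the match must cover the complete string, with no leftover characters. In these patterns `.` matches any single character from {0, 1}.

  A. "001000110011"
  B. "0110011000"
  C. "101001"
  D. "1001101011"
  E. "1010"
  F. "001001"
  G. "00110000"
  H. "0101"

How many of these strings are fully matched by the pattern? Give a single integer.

A → match
B → match
C → match
D → match
E → match
F → match
G → match
H → match
Total matched: 8

8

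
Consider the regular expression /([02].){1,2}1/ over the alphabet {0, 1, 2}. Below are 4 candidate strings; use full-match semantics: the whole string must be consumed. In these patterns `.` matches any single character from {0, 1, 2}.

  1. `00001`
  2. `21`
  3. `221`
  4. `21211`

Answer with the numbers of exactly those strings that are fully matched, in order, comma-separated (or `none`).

1, 3, 4

1 → match
2 → no match
3 → match
4 → match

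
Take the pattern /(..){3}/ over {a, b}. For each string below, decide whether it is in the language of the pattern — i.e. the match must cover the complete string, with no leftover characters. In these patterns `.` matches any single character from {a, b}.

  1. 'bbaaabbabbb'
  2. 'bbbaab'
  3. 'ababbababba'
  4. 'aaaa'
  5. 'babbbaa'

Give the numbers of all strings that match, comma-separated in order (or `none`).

2

1 → no match
2 → match
3 → no match
4 → no match
5 → no match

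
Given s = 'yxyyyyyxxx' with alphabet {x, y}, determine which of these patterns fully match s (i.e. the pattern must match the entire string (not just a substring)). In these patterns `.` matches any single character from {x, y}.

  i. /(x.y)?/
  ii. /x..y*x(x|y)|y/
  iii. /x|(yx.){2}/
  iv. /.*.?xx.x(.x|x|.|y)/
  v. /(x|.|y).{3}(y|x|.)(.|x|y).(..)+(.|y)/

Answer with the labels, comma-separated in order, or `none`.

v

i → no match
ii → no match
iii → no match
iv → no match
v → match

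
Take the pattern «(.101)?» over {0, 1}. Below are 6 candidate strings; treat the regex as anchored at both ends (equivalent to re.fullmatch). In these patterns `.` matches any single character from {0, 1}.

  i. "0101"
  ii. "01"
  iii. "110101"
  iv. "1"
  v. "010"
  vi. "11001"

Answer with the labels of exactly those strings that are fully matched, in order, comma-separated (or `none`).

i

i. "0101" → match
ii. "01" → no match
iii. "110101" → no match
iv. "1" → no match
v. "010" → no match
vi. "11001" → no match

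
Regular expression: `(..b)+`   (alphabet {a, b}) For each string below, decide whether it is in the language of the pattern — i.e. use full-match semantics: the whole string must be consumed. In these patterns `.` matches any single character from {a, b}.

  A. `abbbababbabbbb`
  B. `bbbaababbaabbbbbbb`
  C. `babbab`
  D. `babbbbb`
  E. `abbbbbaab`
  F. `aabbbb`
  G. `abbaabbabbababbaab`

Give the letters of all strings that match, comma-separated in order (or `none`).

B, C, E, F, G

A → no match
B → match
C → match
D → no match
E → match
F → match
G → match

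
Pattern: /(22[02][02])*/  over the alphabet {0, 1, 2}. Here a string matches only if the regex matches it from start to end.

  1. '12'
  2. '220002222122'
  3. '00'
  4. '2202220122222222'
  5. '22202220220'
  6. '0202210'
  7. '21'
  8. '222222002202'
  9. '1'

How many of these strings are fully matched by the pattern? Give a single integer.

1

1 → no match
2 → no match
3 → no match
4 → no match
5 → no match
6 → no match
7 → no match
8 → match
9 → no match
Total matched: 1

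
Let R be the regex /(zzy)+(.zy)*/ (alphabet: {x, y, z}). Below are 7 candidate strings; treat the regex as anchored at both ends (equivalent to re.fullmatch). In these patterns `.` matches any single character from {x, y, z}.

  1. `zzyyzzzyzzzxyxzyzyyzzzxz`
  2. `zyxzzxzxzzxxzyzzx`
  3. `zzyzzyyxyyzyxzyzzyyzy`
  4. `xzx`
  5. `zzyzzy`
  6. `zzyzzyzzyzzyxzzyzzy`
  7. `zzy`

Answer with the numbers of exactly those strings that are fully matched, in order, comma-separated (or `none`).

1 → no match
2 → no match — must start with `zzy`
3 → no match
4. `xzx` → no match — must start with `zzy`
5. `zzyzzy` → match
6 → no match
7. `zzy` → match

5, 7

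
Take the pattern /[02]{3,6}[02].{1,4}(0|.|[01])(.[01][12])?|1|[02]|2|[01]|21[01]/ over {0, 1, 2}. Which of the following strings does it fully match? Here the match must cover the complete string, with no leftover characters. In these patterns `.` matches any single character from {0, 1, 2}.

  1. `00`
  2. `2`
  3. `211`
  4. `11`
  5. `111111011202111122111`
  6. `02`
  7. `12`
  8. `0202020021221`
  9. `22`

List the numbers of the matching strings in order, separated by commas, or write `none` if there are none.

2, 3

1. `00` → no match
2. `2` → match
3. `211` → match
4. `11` → no match
5 → no match
6. `02` → no match
7. `12` → no match
8 → no match
9. `22` → no match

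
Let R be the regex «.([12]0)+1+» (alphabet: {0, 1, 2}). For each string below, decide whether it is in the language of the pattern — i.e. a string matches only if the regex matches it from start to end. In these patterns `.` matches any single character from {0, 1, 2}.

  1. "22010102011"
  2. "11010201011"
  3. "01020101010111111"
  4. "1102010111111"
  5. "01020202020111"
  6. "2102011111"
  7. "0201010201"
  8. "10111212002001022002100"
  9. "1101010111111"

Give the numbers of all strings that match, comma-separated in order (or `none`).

1. "22010102011" → match
2. "11010201011" → match
3 → match
4 → match
5 → match
6. "2102011111" → match
7. "0201010201" → match
8 → no match — must end with "1"
9 → match

1, 2, 3, 4, 5, 6, 7, 9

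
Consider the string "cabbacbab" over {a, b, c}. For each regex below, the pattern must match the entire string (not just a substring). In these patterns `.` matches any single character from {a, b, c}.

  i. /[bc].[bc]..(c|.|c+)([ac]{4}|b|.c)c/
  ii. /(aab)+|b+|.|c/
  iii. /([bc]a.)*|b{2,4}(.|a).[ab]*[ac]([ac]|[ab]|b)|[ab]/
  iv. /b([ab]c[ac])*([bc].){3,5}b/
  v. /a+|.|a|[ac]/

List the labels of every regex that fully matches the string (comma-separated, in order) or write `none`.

i → no match — must end with "c"
ii → no match
iii → match
iv → no match — must start with "b"
v → no match

iii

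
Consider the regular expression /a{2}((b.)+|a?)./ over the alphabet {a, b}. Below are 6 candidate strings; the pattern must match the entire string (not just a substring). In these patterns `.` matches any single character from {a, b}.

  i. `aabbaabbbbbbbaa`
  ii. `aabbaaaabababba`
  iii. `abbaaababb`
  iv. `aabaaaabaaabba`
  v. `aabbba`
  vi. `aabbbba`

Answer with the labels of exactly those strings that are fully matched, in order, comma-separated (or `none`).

i → no match
ii → no match
iii → no match
iv → no match
v → no match
vi → match

vi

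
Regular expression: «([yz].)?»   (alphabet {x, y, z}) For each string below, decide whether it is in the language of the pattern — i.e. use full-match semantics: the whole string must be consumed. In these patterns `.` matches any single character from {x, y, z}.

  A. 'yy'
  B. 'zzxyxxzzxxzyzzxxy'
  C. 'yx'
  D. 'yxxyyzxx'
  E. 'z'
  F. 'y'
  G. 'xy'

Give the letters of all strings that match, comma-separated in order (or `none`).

A, C

A → match
B → no match
C → match
D → no match
E → no match
F → no match
G → no match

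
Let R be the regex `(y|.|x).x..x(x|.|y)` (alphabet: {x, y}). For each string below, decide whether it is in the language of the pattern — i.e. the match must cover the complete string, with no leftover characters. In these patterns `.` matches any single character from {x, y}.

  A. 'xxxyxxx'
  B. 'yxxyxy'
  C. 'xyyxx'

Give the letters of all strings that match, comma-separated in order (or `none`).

A

A. 'xxxyxxx' → match
B. 'yxxyxy' → no match
C. 'xyyxx' → no match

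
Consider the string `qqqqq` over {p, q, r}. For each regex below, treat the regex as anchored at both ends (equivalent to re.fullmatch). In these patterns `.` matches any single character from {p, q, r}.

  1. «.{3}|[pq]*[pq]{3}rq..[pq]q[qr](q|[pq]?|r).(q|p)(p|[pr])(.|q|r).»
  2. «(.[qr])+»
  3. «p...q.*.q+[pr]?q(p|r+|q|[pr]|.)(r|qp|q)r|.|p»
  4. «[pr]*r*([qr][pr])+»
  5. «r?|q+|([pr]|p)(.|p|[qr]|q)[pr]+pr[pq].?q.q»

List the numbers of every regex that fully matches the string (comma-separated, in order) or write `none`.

5

1 → no match
2 → no match
3 → no match
4 → no match
5 → match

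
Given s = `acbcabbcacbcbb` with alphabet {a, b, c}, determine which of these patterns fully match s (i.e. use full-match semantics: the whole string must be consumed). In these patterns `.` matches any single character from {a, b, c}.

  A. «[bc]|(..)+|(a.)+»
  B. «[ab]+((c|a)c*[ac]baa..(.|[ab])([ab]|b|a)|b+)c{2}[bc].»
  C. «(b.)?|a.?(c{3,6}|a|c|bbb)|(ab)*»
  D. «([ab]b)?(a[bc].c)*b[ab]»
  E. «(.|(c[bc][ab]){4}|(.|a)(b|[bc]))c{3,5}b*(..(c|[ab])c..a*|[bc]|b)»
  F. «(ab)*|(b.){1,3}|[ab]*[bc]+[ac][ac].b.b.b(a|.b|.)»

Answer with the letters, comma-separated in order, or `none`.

A, D

A → match
B → no match
C → no match
D → match
E → no match
F → no match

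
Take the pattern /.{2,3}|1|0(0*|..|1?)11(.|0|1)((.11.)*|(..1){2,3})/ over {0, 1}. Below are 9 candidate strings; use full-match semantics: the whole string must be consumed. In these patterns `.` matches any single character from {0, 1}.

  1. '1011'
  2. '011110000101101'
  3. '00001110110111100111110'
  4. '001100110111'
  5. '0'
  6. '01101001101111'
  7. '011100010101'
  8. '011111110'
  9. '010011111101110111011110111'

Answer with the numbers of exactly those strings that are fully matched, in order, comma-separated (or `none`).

8

1 → no match
2 → no match
3 → no match
4 → no match
5 → no match
6 → no match
7 → no match
8 → match
9 → no match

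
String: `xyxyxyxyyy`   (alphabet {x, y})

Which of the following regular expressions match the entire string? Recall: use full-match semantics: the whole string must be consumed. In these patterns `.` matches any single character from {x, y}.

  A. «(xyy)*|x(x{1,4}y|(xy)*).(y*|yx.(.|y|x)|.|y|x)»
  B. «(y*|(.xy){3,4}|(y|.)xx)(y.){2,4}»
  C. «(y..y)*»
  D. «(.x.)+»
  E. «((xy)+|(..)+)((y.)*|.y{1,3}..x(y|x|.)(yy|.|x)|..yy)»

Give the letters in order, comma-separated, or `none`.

E

A → no match
B → no match
C → no match
D → no match
E → match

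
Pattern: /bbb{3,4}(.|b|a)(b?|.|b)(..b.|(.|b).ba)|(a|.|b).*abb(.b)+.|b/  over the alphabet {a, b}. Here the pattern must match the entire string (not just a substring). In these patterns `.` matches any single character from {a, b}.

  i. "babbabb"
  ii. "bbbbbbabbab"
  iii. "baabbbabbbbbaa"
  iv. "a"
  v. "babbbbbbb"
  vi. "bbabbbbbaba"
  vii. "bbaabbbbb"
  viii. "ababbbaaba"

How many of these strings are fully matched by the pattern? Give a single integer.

3

i. "babbabb" → match
ii. "bbbbbbabbab" → no match
iii → no match
iv. "a" → no match
v. "babbbbbbb" → match
vi. "bbabbbbbaba" → no match
vii. "bbaabbbbb" → match
viii. "ababbbaaba" → no match
Total matched: 3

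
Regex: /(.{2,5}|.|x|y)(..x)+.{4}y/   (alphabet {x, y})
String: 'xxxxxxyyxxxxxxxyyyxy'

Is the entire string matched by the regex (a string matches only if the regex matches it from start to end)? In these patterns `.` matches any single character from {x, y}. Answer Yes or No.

Yes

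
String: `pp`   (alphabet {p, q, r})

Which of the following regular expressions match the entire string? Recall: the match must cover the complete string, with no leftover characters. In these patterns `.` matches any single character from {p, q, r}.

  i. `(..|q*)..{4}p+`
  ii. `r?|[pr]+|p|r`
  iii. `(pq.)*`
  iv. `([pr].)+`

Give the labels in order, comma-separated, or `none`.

ii, iv

i → no match
ii → match
iii → no match
iv → match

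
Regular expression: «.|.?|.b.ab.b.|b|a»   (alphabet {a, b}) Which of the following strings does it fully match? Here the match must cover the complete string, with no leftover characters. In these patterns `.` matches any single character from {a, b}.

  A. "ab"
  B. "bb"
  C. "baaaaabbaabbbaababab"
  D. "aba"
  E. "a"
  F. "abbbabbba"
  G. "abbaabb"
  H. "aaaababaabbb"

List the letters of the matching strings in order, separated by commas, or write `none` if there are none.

A → no match
B → no match
C → no match
D → no match
E → match
F → no match
G → no match
H → no match

E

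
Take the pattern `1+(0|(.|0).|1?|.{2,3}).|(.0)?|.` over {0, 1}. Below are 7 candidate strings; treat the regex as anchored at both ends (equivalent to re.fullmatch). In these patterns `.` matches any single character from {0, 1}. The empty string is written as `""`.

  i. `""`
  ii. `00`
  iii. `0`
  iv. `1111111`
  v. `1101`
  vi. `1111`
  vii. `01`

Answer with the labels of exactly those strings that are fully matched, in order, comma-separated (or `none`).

i → match
ii → match
iii → match
iv → match
v → match
vi → match
vii → no match

i, ii, iii, iv, v, vi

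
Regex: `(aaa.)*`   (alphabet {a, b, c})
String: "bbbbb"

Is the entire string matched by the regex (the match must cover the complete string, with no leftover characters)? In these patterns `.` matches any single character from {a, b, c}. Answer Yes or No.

No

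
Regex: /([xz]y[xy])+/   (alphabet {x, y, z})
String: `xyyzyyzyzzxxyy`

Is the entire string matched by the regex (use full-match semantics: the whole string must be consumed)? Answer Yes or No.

No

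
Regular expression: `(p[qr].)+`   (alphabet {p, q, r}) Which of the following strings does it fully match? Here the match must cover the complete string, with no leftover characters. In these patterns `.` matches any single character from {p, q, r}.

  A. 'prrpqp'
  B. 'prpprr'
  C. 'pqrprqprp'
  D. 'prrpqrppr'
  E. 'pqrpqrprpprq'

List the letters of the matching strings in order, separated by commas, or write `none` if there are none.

A → match
B → match
C → match
D → no match
E → match

A, B, C, E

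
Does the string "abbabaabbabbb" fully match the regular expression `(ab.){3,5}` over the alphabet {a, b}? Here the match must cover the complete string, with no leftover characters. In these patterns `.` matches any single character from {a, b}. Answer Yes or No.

No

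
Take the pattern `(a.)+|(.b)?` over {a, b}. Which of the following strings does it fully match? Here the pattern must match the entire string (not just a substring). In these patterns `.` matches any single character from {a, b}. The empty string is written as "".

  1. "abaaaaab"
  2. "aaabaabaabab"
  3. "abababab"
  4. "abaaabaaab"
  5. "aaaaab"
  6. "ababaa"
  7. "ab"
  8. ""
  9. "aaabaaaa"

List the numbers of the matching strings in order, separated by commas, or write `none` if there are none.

1 → match
2 → no match
3 → match
4 → match
5 → match
6 → match
7 → match
8 → match
9 → match

1, 3, 4, 5, 6, 7, 8, 9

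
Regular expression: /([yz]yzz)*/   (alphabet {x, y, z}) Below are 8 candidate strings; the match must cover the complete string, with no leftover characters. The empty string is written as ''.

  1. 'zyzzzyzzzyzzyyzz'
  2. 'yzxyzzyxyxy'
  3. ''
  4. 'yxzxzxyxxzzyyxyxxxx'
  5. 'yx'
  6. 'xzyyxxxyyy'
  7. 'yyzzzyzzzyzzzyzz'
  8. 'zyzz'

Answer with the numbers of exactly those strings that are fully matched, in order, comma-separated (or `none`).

1 → match
2. 'yzxyzzyxyxy' → no match
3. '' → match
4 → no match
5. 'yx' → no match
6. 'xzyyxxxyyy' → no match
7 → match
8. 'zyzz' → match

1, 3, 7, 8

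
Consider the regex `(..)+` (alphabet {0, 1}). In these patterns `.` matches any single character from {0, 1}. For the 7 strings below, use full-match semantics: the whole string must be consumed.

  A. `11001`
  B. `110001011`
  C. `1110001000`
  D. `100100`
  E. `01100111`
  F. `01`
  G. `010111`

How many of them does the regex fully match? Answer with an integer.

A → no match
B → no match
C → match
D → match
E → match
F → match
G → match
Total matched: 5

5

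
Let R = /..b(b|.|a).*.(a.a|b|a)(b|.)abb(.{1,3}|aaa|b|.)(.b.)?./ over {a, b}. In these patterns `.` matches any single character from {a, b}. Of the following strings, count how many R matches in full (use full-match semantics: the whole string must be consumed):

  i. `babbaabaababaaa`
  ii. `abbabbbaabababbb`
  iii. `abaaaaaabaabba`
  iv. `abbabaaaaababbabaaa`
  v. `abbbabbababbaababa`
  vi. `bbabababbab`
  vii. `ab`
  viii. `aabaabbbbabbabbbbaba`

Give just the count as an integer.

0

i → no match
ii → no match
iii → no match
iv → no match
v → no match
vi. `bbabababbab` → no match
vii. `ab` → no match
viii → no match
Total matched: 0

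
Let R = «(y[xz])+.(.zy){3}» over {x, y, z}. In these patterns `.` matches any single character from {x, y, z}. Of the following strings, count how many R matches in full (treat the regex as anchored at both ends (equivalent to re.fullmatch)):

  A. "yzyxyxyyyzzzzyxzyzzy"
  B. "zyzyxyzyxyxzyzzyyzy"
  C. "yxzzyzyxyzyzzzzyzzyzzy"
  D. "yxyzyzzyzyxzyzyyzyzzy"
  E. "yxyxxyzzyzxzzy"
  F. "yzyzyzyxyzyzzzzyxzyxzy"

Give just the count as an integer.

1

A → no match
B → no match — must start with "y"
C → no match
D → no match
E → no match
F → match
Total matched: 1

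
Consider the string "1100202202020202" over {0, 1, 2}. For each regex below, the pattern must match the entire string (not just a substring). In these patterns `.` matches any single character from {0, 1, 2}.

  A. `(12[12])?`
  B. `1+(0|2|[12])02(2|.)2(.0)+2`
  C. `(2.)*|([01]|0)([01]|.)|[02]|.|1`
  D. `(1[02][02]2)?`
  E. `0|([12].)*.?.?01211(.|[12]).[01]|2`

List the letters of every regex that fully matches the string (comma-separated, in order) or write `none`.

A → no match
B → match
C → no match
D → no match
E → no match

B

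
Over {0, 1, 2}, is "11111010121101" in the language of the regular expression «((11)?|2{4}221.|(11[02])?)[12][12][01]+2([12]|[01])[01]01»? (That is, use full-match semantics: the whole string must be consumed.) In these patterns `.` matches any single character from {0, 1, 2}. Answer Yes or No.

Yes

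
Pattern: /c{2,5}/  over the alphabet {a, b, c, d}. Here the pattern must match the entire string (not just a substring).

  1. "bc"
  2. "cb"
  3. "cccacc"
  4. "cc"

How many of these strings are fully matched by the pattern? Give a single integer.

1. "bc" → no match — must start with "c"
2. "cb" → no match — must end with "c"
3. "cccacc" → no match
4. "cc" → match
Total matched: 1

1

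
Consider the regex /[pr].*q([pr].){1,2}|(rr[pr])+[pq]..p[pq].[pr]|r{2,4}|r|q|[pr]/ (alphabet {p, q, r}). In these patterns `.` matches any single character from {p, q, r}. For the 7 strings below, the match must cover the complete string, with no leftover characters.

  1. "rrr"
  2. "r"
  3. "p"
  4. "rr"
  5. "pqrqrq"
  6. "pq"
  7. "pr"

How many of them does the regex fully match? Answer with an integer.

1. "rrr" → match
2. "r" → match
3. "p" → match
4. "rr" → match
5. "pqrqrq" → match
6. "pq" → no match
7. "pr" → no match
Total matched: 5

5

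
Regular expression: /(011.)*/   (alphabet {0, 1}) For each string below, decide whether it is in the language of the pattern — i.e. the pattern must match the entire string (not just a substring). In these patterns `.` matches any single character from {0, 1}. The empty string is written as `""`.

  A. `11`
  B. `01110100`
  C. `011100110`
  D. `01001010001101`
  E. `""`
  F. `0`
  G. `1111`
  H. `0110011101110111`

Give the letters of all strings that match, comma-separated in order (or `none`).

A → no match
B → no match
C → no match
D → no match
E → match
F → no match
G → no match
H → match

E, H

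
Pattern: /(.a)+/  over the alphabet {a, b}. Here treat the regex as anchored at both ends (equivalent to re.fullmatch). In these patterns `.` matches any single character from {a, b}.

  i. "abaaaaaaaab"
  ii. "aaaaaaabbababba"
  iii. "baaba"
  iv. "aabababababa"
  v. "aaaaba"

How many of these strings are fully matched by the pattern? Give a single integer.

2

i → no match — must end with "a"
ii → no match
iii → no match
iv → match
v → match
Total matched: 2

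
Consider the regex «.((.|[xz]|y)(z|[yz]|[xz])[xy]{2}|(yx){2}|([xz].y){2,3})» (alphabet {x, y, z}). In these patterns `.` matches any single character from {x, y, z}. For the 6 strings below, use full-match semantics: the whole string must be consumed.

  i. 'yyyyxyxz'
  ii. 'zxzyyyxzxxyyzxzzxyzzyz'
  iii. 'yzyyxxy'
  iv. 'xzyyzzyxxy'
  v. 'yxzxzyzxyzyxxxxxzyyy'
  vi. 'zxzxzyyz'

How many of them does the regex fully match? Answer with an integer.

2

i. 'yyyyxyxz' → no match
ii → no match
iii. 'yzyyxxy' → match
iv. 'xzyyzzyxxy' → match
v → no match
vi. 'zxzxzyyz' → no match
Total matched: 2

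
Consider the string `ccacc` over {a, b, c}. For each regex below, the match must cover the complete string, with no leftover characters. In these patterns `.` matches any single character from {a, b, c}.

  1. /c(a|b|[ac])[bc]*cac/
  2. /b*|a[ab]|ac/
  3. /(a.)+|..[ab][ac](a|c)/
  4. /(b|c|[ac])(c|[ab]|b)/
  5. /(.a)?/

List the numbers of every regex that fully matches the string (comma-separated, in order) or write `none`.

1 → no match — must end with `cac`
2 → no match
3 → match
4 → no match
5 → no match

3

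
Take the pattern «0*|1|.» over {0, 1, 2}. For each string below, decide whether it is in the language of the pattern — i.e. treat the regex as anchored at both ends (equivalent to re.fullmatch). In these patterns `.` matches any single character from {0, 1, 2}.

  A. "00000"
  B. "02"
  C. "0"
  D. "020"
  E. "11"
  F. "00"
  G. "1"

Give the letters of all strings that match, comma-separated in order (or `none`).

A, C, F, G

A → match
B → no match
C → match
D → no match
E → no match
F → match
G → match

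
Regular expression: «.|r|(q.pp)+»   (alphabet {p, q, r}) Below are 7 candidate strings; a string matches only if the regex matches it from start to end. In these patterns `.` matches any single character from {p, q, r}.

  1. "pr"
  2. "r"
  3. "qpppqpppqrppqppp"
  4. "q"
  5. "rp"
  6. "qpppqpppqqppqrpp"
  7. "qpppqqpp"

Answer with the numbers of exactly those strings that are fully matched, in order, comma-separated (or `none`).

1. "pr" → no match
2. "r" → match
3 → match
4. "q" → match
5. "rp" → no match
6 → match
7. "qpppqqpp" → match

2, 3, 4, 6, 7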